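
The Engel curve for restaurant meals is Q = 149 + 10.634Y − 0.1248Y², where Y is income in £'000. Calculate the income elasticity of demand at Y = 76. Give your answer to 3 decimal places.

At Y = 76: Q = 236.3392.
dQ/dY = 10.634 − 0.2496Y = -8.33560.
η = (dQ/dY)·(Y/Q) = -8.33560 × (76/236.3392) = -2.680.

-2.680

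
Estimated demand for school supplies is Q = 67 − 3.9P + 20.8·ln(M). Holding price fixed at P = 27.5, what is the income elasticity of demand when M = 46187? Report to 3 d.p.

At P = 27.5, M = 46187: Q = 183.151.
Holding P constant, ∂Q/∂M = 20.8/M = 0.000450343.
η_M = (∂Q/∂M)·(M/Q) = 0.000450343 × (46187/183.151) = 0.114.

0.114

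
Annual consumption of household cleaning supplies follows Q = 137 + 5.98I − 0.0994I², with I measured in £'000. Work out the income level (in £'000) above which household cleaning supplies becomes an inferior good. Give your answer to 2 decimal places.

dQ/dI = 5.98 − 0.1988I.
The good is inferior where dQ/dI < 0. Setting dQ/dI = 0 gives I = 5.98 / 0.1988 = 30.08.

30.08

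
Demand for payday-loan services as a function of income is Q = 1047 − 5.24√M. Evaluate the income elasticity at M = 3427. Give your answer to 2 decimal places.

-0.21

At M = 3427: Q = 740.247.
dQ/dM = -5.24/(2√M) = -0.0447553 at this income.
η = (dQ/dM)·(M/Q) = -0.0447553 × (3427/740.247) = -0.21.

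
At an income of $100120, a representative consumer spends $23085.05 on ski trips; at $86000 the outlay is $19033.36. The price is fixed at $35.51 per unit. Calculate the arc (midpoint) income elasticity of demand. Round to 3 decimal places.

1.268

With a constant price, Q₁ = 23085.05/35.51 = 650.100 and Q₂ = 19033.36/35.51 = 536.000 (equivalently, work directly with expenditure since P cancels).
Midpoint %ΔQ = (19033.36 − 23085.05)/21059.21 = -0.19240; midpoint %ΔI = (86000 − 100120)/93060 = -0.15173.
η = -0.19240 / -0.15173 = 1.268.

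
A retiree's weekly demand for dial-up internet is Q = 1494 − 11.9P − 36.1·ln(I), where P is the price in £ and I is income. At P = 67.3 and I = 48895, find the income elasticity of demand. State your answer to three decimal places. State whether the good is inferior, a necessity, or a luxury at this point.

At P = 67.3, I = 48895: Q = 303.343.
Holding P constant, ∂Q/∂I = -36.1/I = -0.000738317.
η_I = (∂Q/∂I)·(I/Q) = -0.000738317 × (48895/303.343) = -0.119.
Since η < 0, this is an inferior good.

-0.119 (inferior good)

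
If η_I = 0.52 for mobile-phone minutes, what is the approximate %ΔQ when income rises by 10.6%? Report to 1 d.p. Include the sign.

%ΔQ ≈ η × %ΔI = 0.52 × 10.6% = 5.5%.

5.5%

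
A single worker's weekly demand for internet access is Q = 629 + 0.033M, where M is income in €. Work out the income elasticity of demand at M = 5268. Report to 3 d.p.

At M = 5268: Q = 802.844.
dQ/dM = 0.033.
η = (dQ/dM)·(M/Q) = 0.033 × (5268/802.844) = 0.217.

0.217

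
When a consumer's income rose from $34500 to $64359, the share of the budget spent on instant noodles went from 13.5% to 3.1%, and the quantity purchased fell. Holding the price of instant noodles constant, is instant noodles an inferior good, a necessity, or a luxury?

Quantity demanded falls as income rises, so η < 0.

inferior good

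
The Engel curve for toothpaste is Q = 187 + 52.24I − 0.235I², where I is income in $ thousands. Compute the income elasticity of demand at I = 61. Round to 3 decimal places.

At I = 61: Q = 2499.2050.
dQ/dI = 52.24 − 0.47I = 23.57000.
η = (dQ/dI)·(I/Q) = 23.57000 × (61/2499.2050) = 0.575.

0.575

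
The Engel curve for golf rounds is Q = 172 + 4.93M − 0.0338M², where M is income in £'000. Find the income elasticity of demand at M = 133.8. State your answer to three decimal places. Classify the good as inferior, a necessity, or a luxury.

At M = 133.8: Q = 226.5315.
dQ/dM = 4.93 − 0.0676M = -4.11488.
η = (dQ/dM)·(M/Q) = -4.11488 × (133.8/226.5315) = -2.430.
η < 0 ⇒ inferior good.

-2.430 (inferior good)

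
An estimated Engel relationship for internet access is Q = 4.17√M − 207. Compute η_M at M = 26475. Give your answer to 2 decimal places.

At M = 26475: Q = 471.507.
dQ/dM = 4.17/(2√M) = 0.0128141 at this income.
η = (dQ/dM)·(M/Q) = 0.0128141 × (26475/471.507) = 0.72.

0.72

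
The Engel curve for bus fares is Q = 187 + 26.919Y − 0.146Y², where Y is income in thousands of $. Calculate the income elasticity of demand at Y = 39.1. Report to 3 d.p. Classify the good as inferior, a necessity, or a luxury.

0.596 (necessity)

At Y = 39.1: Q = 1016.3266.
dQ/dY = 26.919 − 0.292Y = 15.50180.
η = (dQ/dY)·(Y/Q) = 15.50180 × (39.1/1016.3266) = 0.596.
0 < η < 1 ⇒ necessity.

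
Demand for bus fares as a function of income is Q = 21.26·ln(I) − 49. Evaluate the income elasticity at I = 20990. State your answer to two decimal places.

At I = 20990: Q = 162.575.
dQ/dI = 21.26/I = 0.00101286 at this income.
η = (dQ/dI)·(I/Q) = 0.00101286 × (20990/162.575) = 0.13.

0.13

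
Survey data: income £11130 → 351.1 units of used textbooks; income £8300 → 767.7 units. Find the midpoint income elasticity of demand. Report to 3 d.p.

ΔQ = 767.7 − 351.1 = 416.6; midpoint Q̄ = (351.1 + 767.7)/2 = 559.4.
ΔI = 8300 − 11130 = -2830; midpoint Ī = (11130 + 8300)/2 = 9715.
η = (ΔQ/Q̄) ÷ (ΔI/Ī) = (416.6/559.4) ÷ (-2830/9715) = -2.557.

-2.557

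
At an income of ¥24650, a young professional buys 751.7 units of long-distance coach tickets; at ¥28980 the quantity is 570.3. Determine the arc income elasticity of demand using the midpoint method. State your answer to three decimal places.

-1.700

ΔQ = 570.3 − 751.7 = -181.4; midpoint Q̄ = (751.7 + 570.3)/2 = 661.
ΔI = 28980 − 24650 = 4330; midpoint Ī = (24650 + 28980)/2 = 26815.
η = (ΔQ/Q̄) ÷ (ΔI/Ī) = (-181.4/661) ÷ (4330/26815) = -1.700.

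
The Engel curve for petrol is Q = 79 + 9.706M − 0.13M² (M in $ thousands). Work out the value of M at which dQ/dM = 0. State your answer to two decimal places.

dQ/dM = 9.706 − 0.26M.
The good is inferior where dQ/dM < 0. Setting dQ/dM = 0 gives M = 9.706 / 0.26 = 37.33.

37.33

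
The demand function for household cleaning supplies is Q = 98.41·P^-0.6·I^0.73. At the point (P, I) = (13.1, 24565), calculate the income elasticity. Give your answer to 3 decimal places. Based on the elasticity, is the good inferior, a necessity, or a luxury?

0.730 (necessity)

For a multiplicative demand Q = A·P^α·I^β, the income elasticity is β everywhere.
Here β = 0.73, so η = 0.730.
Since 0 < η < 1, this is a necessity.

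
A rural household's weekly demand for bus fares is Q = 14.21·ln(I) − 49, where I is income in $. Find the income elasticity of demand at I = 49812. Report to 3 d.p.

0.136

At I = 49812: Q = 104.696.
dQ/dI = 14.21/I = 0.000285273 at this income.
η = (dQ/dI)·(I/Q) = 0.000285273 × (49812/104.696) = 0.136.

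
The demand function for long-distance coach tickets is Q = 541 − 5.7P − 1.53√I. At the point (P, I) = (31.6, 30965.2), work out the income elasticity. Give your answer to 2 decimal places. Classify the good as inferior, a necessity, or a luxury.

-1.47 (inferior good)

At P = 31.6, I = 30965.2: Q = 91.647.
Holding P constant, ∂Q/∂I = -1.53/(2√I) = -0.00434735.
η_I = (∂Q/∂I)·(I/Q) = -0.00434735 × (30965.2/91.647) = -1.47.
Since η < 0, this is an inferior good.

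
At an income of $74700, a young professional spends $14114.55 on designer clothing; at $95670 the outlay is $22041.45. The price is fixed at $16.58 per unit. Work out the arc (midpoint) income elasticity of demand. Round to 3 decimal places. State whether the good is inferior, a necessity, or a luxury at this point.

With a constant price, Q₁ = 14114.55/16.58 = 851.300 and Q₂ = 22041.45/16.58 = 1329.400 (equivalently, work directly with expenditure since P cancels).
Midpoint %ΔQ = (22041.45 − 14114.55)/18078.00 = 0.43848; midpoint %ΔI = (95670 − 74700)/85185 = 0.24617.
η = 0.43848 / 0.24617 = 1.781.
η > 1 ⇒ luxury.

1.781 (luxury)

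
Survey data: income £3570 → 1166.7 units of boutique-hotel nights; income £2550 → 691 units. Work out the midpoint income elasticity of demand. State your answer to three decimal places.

1.536

ΔQ = 691 − 1166.7 = -475.7; midpoint Q̄ = (1166.7 + 691)/2 = 928.85.
ΔI = 2550 − 3570 = -1020; midpoint Ī = (3570 + 2550)/2 = 3060.
η = (ΔQ/Q̄) ÷ (ΔI/Ī) = (-475.7/928.85) ÷ (-1020/3060) = 1.536.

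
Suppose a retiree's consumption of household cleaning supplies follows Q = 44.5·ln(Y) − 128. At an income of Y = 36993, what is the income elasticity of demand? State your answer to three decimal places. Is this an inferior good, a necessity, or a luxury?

0.131 (necessity)

At Y = 36993: Q = 340.073.
dQ/dY = 44.5/Y = 0.00120293 at this income.
η = (dQ/dY)·(Y/Q) = 0.00120293 × (36993/340.073) = 0.131.
Since 0 < η < 1, the good is a necessity.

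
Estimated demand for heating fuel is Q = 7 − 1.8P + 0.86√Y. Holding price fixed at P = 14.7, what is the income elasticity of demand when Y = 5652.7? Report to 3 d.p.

At P = 14.7, Y = 5652.7: Q = 45.199.
Holding P constant, ∂Q/∂Y = 0.86/(2√Y) = 0.00571927.
η_Y = (∂Q/∂Y)·(Y/Q) = 0.00571927 × (5652.7/45.199) = 0.715.

0.715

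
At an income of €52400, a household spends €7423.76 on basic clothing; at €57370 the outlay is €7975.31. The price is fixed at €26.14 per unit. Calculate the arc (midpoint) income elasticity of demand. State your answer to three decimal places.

With a constant price, Q₁ = 7423.76/26.14 = 284.000 and Q₂ = 7975.31/26.14 = 305.100 (equivalently, work directly with expenditure since P cancels).
Midpoint %ΔQ = (7975.31 − 7423.76)/7699.54 = 0.07163; midpoint %ΔI = (57370 − 52400)/54885 = 0.09055.
η = 0.07163 / 0.09055 = 0.791.

0.791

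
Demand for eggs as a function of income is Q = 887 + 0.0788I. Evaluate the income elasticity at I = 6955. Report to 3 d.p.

0.382

At I = 6955: Q = 1435.054.
dQ/dI = 0.0788.
η = (dQ/dI)·(I/Q) = 0.0788 × (6955/1435.054) = 0.382.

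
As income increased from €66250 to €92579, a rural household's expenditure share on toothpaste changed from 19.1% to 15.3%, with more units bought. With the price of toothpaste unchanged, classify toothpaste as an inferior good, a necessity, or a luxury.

necessity

Quantity rises but the budget share falls as income rises, so 0 < η < 1.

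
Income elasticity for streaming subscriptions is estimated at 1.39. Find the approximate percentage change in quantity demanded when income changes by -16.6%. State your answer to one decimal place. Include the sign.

%ΔQ ≈ η × %ΔI = 1.39 × (-16.6%) = -23.1%.

-23.1%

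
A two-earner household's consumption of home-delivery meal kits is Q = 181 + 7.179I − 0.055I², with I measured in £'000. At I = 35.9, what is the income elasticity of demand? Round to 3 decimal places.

At I = 35.9: Q = 367.8416.
dQ/dI = 7.179 − 0.11I = 3.23000.
η = (dQ/dI)·(I/Q) = 3.23000 × (35.9/367.8416) = 0.315.

0.315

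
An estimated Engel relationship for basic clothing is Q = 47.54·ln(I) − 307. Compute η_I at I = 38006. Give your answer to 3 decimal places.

0.245

At I = 38006: Q = 194.333.
dQ/dI = 47.54/I = 0.00125086 at this income.
η = (dQ/dI)·(I/Q) = 0.00125086 × (38006/194.333) = 0.245.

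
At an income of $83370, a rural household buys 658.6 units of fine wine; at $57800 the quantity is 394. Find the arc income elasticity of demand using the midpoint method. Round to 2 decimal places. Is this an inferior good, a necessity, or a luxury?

ΔQ = 394 − 658.6 = -264.6; midpoint Q̄ = (658.6 + 394)/2 = 526.3.
ΔI = 57800 − 83370 = -25570; midpoint Ī = (83370 + 57800)/2 = 70585.
η = (ΔQ/Q̄) ÷ (ΔI/Ī) = (-264.6/526.3) ÷ (-25570/70585) = 1.39.
η > 1 ⇒ luxury.

1.39 (luxury)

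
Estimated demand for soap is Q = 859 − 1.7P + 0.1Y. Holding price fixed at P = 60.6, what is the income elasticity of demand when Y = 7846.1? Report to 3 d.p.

At P = 60.6, Y = 7846.1: Q = 1540.590.
Holding P constant, ∂Q/∂Y = 0.1.
η_Y = (∂Q/∂Y)·(Y/Q) = 0.1 × (7846.1/1540.590) = 0.509.

0.509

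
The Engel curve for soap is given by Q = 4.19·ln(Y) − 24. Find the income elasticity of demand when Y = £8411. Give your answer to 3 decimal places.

0.302

At Y = 8411: Q = 13.866.
dQ/dY = 4.19/Y = 0.000498157 at this income.
η = (dQ/dY)·(Y/Q) = 0.000498157 × (8411/13.866) = 0.302.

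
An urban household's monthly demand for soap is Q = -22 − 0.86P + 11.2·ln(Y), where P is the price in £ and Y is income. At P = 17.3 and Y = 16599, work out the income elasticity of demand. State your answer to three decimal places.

At P = 17.3, Y = 16599: Q = 71.953.
Holding P constant, ∂Q/∂Y = 11.2/Y = 0.000674739.
η_Y = (∂Q/∂Y)·(Y/Q) = 0.000674739 × (16599/71.953) = 0.156.

0.156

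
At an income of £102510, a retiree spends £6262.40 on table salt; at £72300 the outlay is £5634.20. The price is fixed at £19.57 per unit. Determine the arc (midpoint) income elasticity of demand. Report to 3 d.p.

With a constant price, Q₁ = 6262.40/19.57 = 320.000 and Q₂ = 5634.20/19.57 = 287.900 (equivalently, work directly with expenditure since P cancels).
Midpoint %ΔQ = (5634.20 − 6262.40)/5948.30 = -0.10561; midpoint %ΔI = (72300 − 102510)/87405 = -0.34563.
η = -0.10561 / -0.34563 = 0.306.

0.306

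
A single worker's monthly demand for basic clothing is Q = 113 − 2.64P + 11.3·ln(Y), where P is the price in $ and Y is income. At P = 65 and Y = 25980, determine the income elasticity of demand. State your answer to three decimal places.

0.201

At P = 65, Y = 25980: Q = 56.265.
Holding P constant, ∂Q/∂Y = 11.3/Y = 0.00043495.
η_Y = (∂Q/∂Y)·(Y/Q) = 0.00043495 × (25980/56.265) = 0.201.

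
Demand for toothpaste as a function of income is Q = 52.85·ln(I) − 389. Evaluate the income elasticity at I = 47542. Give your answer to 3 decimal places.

0.293

At I = 47542: Q = 180.161.
dQ/dI = 52.85/I = 0.00111165 at this income.
η = (dQ/dI)·(I/Q) = 0.00111165 × (47542/180.161) = 0.293.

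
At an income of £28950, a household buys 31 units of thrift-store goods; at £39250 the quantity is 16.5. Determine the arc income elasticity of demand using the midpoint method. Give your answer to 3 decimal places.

ΔQ = 16.5 − 31 = -14.5; midpoint Q̄ = (31 + 16.5)/2 = 23.75.
ΔI = 39250 − 28950 = 10300; midpoint Ī = (28950 + 39250)/2 = 34100.
η = (ΔQ/Q̄) ÷ (ΔI/Ī) = (-14.5/23.75) ÷ (10300/34100) = -2.021.

-2.021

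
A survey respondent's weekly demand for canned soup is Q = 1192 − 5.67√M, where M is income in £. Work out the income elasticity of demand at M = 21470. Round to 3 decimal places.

At M = 21470: Q = 361.195.
dQ/dM = -5.67/(2√M) = -0.019348 at this income.
η = (dQ/dM)·(M/Q) = -0.019348 × (21470/361.195) = -1.150.

-1.150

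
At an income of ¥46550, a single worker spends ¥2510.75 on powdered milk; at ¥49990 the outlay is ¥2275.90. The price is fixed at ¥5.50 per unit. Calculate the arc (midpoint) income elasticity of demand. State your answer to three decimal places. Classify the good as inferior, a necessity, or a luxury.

-1.377 (inferior good)

With a constant price, Q₁ = 2510.75/5.50 = 456.500 and Q₂ = 2275.90/5.50 = 413.800 (equivalently, work directly with expenditure since P cancels).
Midpoint %ΔQ = (2275.90 − 2510.75)/2393.32 = -0.09813; midpoint %ΔI = (49990 − 46550)/48270 = 0.07127.
η = -0.09813 / 0.07127 = -1.377.
η < 0 ⇒ inferior good.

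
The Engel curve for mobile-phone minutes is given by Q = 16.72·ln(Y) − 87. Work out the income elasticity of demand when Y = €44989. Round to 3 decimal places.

0.181

At Y = 44989: Q = 92.141.
dQ/dY = 16.72/Y = 0.000371646 at this income.
η = (dQ/dY)·(Y/Q) = 0.000371646 × (44989/92.141) = 0.181.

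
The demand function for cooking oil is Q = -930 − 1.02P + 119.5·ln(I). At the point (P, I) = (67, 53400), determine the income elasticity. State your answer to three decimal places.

0.395

At P = 67, I = 53400: Q = 302.485.
Holding P constant, ∂Q/∂I = 119.5/I = 0.00223783.
η_I = (∂Q/∂I)·(I/Q) = 0.00223783 × (53400/302.485) = 0.395.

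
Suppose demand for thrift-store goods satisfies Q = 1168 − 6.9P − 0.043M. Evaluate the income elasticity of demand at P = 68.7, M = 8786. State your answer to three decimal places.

At P = 68.7, M = 8786: Q = 316.172.
Holding P constant, ∂Q/∂M = −0.043.
η_M = (∂Q/∂M)·(M/Q) = -0.043 × (8786/316.172) = -1.195.

-1.195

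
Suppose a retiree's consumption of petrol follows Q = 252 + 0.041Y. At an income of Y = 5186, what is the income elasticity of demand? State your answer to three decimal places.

0.458

At Y = 5186: Q = 464.626.
dQ/dY = 0.041.
η = (dQ/dY)·(Y/Q) = 0.041 × (5186/464.626) = 0.458.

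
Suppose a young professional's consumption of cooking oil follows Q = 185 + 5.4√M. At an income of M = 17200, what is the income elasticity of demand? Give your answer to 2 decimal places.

At M = 17200: Q = 893.203.
dQ/dM = 5.4/(2√M) = 0.0205873 at this income.
η = (dQ/dM)·(M/Q) = 0.0205873 × (17200/893.203) = 0.40.

0.40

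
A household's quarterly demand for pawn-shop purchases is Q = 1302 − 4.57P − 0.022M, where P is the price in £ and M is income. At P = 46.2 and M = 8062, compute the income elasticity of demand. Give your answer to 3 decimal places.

-0.194

At P = 46.2, M = 8062: Q = 913.502.
Holding P constant, ∂Q/∂M = −0.022.
η_M = (∂Q/∂M)·(M/Q) = -0.022 × (8062/913.502) = -0.194.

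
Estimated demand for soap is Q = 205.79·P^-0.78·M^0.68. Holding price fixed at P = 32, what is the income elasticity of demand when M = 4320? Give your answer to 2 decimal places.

For a multiplicative demand Q = A·P^α·M^β, the income elasticity is β everywhere.
Here β = 0.68, so η = 0.68.

0.68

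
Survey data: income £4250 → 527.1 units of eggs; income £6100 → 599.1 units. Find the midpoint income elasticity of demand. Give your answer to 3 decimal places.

ΔQ = 599.1 − 527.1 = 72; midpoint Q̄ = (527.1 + 599.1)/2 = 563.1.
ΔI = 6100 − 4250 = 1850; midpoint Ī = (4250 + 6100)/2 = 5175.
η = (ΔQ/Q̄) ÷ (ΔI/Ī) = (72/563.1) ÷ (1850/5175) = 0.358.

0.358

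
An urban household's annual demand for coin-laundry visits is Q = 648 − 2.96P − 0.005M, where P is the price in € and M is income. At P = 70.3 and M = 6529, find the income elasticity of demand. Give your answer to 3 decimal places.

-0.080

At P = 70.3, M = 6529: Q = 407.267.
Holding P constant, ∂Q/∂M = −0.005.
η_M = (∂Q/∂M)·(M/Q) = -0.005 × (6529/407.267) = -0.080.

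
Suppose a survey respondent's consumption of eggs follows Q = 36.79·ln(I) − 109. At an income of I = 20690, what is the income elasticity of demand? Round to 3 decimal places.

0.143

At I = 20690: Q = 256.597.
dQ/dI = 36.79/I = 0.00177815 at this income.
η = (dQ/dI)·(I/Q) = 0.00177815 × (20690/256.597) = 0.143.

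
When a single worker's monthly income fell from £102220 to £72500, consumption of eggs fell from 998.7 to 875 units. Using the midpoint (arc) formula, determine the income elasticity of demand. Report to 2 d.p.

0.39

ΔQ = 875 − 998.7 = -123.7; midpoint Q̄ = (998.7 + 875)/2 = 936.85.
ΔI = 72500 − 102220 = -29720; midpoint Ī = (102220 + 72500)/2 = 87360.
η = (ΔQ/Q̄) ÷ (ΔI/Ī) = (-123.7/936.85) ÷ (-29720/87360) = 0.39.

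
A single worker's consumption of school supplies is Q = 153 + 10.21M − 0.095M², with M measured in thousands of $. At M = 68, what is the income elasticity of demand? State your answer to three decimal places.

At M = 68: Q = 408.0000.
dQ/dM = 10.21 − 0.19M = -2.71000.
η = (dQ/dM)·(M/Q) = -2.71000 × (68/408.0000) = -0.452.

-0.452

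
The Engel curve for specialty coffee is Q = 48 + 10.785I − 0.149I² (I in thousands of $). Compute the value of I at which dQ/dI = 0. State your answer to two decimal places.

dQ/dI = 10.785 − 0.298I.
The good is inferior where dQ/dI < 0. Setting dQ/dI = 0 gives I = 10.785 / 0.298 = 36.19.

36.19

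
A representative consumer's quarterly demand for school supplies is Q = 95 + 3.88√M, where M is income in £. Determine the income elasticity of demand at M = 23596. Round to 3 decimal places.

At M = 23596: Q = 691.006.
dQ/dM = 3.88/(2√M) = 0.0126294 at this income.
η = (dQ/dM)·(M/Q) = 0.0126294 × (23596/691.006) = 0.431.

0.431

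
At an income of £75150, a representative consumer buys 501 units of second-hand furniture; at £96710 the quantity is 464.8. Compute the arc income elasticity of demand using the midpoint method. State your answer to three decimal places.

ΔQ = 464.8 − 501 = -36.2; midpoint Q̄ = (501 + 464.8)/2 = 482.9.
ΔI = 96710 − 75150 = 21560; midpoint Ī = (75150 + 96710)/2 = 85930.
η = (ΔQ/Q̄) ÷ (ΔI/Ī) = (-36.2/482.9) ÷ (21560/85930) = -0.299.

-0.299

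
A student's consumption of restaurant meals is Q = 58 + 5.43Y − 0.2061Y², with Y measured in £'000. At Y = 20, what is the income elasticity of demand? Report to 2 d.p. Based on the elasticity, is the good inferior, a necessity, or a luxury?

-0.67 (inferior good)

At Y = 20: Q = 84.1600.
dQ/dY = 5.43 − 0.4122Y = -2.81400.
η = (dQ/dY)·(Y/Q) = -2.81400 × (20/84.1600) = -0.67.
η < 0 ⇒ inferior good.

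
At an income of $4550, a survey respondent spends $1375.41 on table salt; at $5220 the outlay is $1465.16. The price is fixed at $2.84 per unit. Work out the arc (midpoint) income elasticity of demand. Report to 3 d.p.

0.461

With a constant price, Q₁ = 1375.41/2.84 = 484.299 and Q₂ = 1465.16/2.84 = 515.901 (equivalently, work directly with expenditure since P cancels).
Midpoint %ΔQ = (1465.16 − 1375.41)/1420.29 = 0.06319; midpoint %ΔI = (5220 − 4550)/4885 = 0.13715.
η = 0.06319 / 0.13715 = 0.461.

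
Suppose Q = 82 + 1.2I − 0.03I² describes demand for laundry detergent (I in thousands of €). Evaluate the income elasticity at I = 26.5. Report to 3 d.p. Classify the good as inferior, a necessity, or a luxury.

At I = 26.5: Q = 92.7325.
dQ/dI = 1.2 − 0.06I = -0.39000.
η = (dQ/dI)·(I/Q) = -0.39000 × (26.5/92.7325) = -0.111.
η < 0 ⇒ inferior good.

-0.111 (inferior good)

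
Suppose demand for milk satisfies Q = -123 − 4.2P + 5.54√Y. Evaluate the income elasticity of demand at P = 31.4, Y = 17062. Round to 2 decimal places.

0.77

At P = 31.4, Y = 17062: Q = 468.764.
Holding P constant, ∂Q/∂Y = 5.54/(2√Y) = 0.0212063.
η_Y = (∂Q/∂Y)·(Y/Q) = 0.0212063 × (17062/468.764) = 0.77.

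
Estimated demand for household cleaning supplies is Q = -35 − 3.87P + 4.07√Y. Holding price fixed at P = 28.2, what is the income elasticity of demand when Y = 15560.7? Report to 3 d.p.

0.698

At P = 28.2, Y = 15560.7: Q = 363.568.
Holding P constant, ∂Q/∂Y = 4.07/(2√Y) = 0.0163136.
η_Y = (∂Q/∂Y)·(Y/Q) = 0.0163136 × (15560.7/363.568) = 0.698.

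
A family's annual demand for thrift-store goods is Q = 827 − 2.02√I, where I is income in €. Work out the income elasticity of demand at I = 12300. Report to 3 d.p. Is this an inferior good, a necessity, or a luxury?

At I = 12300: Q = 602.971.
dQ/dI = -2.02/(2√I) = -0.00910686 at this income.
η = (dQ/dI)·(I/Q) = -0.00910686 × (12300/602.971) = -0.186.
Since η < 0, the good is an inferior good.

-0.186 (inferior good)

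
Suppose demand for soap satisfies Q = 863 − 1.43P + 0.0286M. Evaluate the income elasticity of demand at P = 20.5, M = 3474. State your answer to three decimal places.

0.106

At P = 20.5, M = 3474: Q = 933.041.
Holding P constant, ∂Q/∂M = 0.0286.
η_M = (∂Q/∂M)·(M/Q) = 0.0286 × (3474/933.041) = 0.106.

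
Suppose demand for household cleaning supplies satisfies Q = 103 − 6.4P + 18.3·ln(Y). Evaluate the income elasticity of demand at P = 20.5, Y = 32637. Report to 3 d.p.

At P = 20.5, Y = 32637: Q = 161.996.
Holding P constant, ∂Q/∂Y = 18.3/Y = 0.000560713.
η_Y = (∂Q/∂Y)·(Y/Q) = 0.000560713 × (32637/161.996) = 0.113.

0.113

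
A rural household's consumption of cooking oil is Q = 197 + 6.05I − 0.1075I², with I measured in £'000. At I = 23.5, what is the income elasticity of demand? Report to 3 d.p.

At I = 23.5: Q = 279.8081.
dQ/dI = 6.05 − 0.215I = 0.99750.
η = (dQ/dI)·(I/Q) = 0.99750 × (23.5/279.8081) = 0.084.

0.084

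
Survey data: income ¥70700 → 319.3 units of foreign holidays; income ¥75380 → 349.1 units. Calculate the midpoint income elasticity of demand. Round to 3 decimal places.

ΔQ = 349.1 − 319.3 = 29.8; midpoint Q̄ = (319.3 + 349.1)/2 = 334.2.
ΔI = 75380 − 70700 = 4680; midpoint Ī = (70700 + 75380)/2 = 73040.
η = (ΔQ/Q̄) ÷ (ΔI/Ī) = (29.8/334.2) ÷ (4680/73040) = 1.392.

1.392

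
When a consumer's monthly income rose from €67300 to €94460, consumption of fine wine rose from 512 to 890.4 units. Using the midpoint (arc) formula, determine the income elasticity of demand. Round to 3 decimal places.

1.607

ΔQ = 890.4 − 512 = 378.4; midpoint Q̄ = (512 + 890.4)/2 = 701.2.
ΔI = 94460 − 67300 = 27160; midpoint Ī = (67300 + 94460)/2 = 80880.
η = (ΔQ/Q̄) ÷ (ΔI/Ī) = (378.4/701.2) ÷ (27160/80880) = 1.607.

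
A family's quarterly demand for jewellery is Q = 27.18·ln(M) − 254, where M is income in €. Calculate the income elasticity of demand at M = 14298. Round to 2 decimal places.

4.49

At M = 14298: Q = 6.055.
dQ/dM = 27.18/M = 0.00190097 at this income.
η = (dQ/dM)·(M/Q) = 0.00190097 × (14298/6.055) = 4.49.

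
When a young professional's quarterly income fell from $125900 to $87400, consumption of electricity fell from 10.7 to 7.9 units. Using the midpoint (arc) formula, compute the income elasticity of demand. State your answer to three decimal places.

0.834

ΔQ = 7.9 − 10.7 = -2.8; midpoint Q̄ = (10.7 + 7.9)/2 = 9.3.
ΔI = 87400 − 125900 = -38500; midpoint Ī = (125900 + 87400)/2 = 106650.
η = (ΔQ/Q̄) ÷ (ΔI/Ī) = (-2.8/9.3) ÷ (-38500/106650) = 0.834.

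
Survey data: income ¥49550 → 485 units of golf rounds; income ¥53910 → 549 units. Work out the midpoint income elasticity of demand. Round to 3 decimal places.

1.469

ΔQ = 549 − 485 = 64; midpoint Q̄ = (485 + 549)/2 = 517.
ΔI = 53910 − 49550 = 4360; midpoint Ī = (49550 + 53910)/2 = 51730.
η = (ΔQ/Q̄) ÷ (ΔI/Ī) = (64/517) ÷ (4360/51730) = 1.469.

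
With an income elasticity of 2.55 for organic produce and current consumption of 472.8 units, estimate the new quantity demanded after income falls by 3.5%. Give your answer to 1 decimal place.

%ΔQ ≈ η × %ΔI = 2.55 × (-3.5%) = -8.925%.
New Q ≈ 472.8 × (1 − 0.08925) = 430.6.

430.6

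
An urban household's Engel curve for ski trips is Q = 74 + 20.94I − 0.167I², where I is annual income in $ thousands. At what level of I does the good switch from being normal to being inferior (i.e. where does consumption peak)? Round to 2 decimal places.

62.69

dQ/dI = 20.94 − 0.334I.
The good is inferior where dQ/dI < 0. Setting dQ/dI = 0 gives I = 20.94 / 0.334 = 62.69.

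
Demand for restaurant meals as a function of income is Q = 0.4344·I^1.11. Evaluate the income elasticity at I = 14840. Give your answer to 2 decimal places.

For Q = A·I^β the income elasticity is constant and equal to β.
Here β = 1.11, so η = 1.11.

1.11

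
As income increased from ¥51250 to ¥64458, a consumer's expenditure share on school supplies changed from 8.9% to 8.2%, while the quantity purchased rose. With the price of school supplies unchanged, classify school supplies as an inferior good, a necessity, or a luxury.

Quantity rises but the budget share falls as income rises, so 0 < η < 1.

necessity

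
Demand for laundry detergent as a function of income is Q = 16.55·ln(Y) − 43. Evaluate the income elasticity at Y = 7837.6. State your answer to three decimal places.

0.157

At Y = 7837.6: Q = 105.399.
dQ/dY = 16.55/Y = 0.00211162 at this income.
η = (dQ/dY)·(Y/Q) = 0.00211162 × (7837.6/105.399) = 0.157.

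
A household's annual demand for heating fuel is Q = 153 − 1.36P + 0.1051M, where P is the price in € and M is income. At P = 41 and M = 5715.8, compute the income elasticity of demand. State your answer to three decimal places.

At P = 41, M = 5715.8: Q = 697.971.
Holding P constant, ∂Q/∂M = 0.1051.
η_M = (∂Q/∂M)·(M/Q) = 0.1051 × (5715.8/697.971) = 0.861.

0.861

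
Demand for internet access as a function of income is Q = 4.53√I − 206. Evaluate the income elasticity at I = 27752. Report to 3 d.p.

At I = 27752: Q = 548.650.
dQ/dI = 4.53/(2√I) = 0.0135963 at this income.
η = (dQ/dI)·(I/Q) = 0.0135963 × (27752/548.650) = 0.688.

0.688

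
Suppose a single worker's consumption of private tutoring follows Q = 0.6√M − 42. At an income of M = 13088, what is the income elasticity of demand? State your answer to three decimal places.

At M = 13088: Q = 26.642.
dQ/dM = 0.6/(2√M) = 0.00262231 at this income.
η = (dQ/dM)·(M/Q) = 0.00262231 × (13088/26.642) = 1.288.

1.288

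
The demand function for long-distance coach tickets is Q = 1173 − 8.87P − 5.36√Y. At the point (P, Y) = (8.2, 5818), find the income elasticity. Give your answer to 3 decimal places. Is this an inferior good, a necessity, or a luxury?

At P = 8.2, Y = 5818: Q = 691.428.
Holding P constant, ∂Q/∂Y = -5.36/(2√Y) = -0.0351356.
η_Y = (∂Q/∂Y)·(Y/Q) = -0.0351356 × (5818/691.428) = -0.296.
Since η < 0, this is an inferior good.

-0.296 (inferior good)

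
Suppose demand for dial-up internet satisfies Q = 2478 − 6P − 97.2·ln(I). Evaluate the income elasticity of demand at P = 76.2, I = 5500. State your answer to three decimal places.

At P = 76.2, I = 5500: Q = 1183.665.
Holding P constant, ∂Q/∂I = -97.2/I = -0.0176727.
η_I = (∂Q/∂I)·(I/Q) = -0.0176727 × (5500/1183.665) = -0.082.

-0.082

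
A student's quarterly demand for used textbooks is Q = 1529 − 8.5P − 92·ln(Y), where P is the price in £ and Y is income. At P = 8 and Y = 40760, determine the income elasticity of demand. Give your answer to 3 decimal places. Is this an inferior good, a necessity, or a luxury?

-0.190 (inferior good)

At P = 8, Y = 40760: Q = 484.378.
Holding P constant, ∂Q/∂Y = -92/Y = -0.00225711.
η_Y = (∂Q/∂Y)·(Y/Q) = -0.00225711 × (40760/484.378) = -0.190.
Since η < 0, this is an inferior good.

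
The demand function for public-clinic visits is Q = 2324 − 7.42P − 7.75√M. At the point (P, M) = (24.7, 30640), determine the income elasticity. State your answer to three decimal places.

At P = 24.7, M = 30640: Q = 784.144.
Holding P constant, ∂Q/∂M = -7.75/(2√M) = -0.0221374.
η_M = (∂Q/∂M)·(M/Q) = -0.0221374 × (30640/784.144) = -0.865.

-0.865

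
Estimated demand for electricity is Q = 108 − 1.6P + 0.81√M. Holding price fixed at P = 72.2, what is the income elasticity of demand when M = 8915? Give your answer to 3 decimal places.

At P = 72.2, M = 8915: Q = 68.960.
Holding P constant, ∂Q/∂M = 0.81/(2√M) = 0.00428938.
η_M = (∂Q/∂M)·(M/Q) = 0.00428938 × (8915/68.960) = 0.555.

0.555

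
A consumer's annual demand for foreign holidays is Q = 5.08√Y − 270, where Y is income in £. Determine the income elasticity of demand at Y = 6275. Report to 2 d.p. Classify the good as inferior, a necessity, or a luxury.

At Y = 6275: Q = 132.412.
dQ/dY = 5.08/(2√Y) = 0.0320647 at this income.
η = (dQ/dY)·(Y/Q) = 0.0320647 × (6275/132.412) = 1.52.
Since η > 1, the good is a luxury.

1.52 (luxury)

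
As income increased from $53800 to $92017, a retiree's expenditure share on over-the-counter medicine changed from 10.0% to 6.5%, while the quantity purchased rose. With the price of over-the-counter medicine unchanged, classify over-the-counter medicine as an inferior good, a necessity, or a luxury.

Quantity rises but the budget share falls as income rises, so 0 < η < 1.

necessity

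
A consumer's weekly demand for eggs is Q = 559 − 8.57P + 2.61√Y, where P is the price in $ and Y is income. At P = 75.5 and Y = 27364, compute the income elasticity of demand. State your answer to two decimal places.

At P = 75.5, Y = 27364: Q = 343.713.
Holding P constant, ∂Q/∂Y = 2.61/(2√Y) = 0.00788898.
η_Y = (∂Q/∂Y)·(Y/Q) = 0.00788898 × (27364/343.713) = 0.63.

0.63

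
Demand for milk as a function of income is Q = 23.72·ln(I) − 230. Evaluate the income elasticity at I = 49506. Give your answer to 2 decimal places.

0.90

At I = 49506: Q = 26.410.
dQ/dI = 23.72/I = 0.000479134 at this income.
η = (dQ/dI)·(I/Q) = 0.000479134 × (49506/26.410) = 0.90.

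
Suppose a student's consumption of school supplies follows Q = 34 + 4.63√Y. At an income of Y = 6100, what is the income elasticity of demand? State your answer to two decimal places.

0.46

At Y = 6100: Q = 395.615.
dQ/dY = 4.63/(2√Y) = 0.0296405 at this income.
η = (dQ/dY)·(Y/Q) = 0.0296405 × (6100/395.615) = 0.46.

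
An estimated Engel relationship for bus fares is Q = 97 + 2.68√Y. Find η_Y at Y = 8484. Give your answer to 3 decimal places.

0.359

At Y = 8484: Q = 343.851.
dQ/dY = 2.68/(2√Y) = 0.014548 at this income.
η = (dQ/dY)·(Y/Q) = 0.014548 × (8484/343.851) = 0.359.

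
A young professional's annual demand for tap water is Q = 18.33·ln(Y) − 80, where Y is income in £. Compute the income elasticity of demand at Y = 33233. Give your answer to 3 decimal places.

At Y = 33233: Q = 110.839.
dQ/dY = 18.33/Y = 0.00055156 at this income.
η = (dQ/dY)·(Y/Q) = 0.00055156 × (33233/110.839) = 0.165.

0.165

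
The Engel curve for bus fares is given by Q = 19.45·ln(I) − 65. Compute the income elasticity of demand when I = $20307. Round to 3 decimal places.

At I = 20307: Q = 127.919.
dQ/dI = 19.45/I = 0.000957798 at this income.
η = (dQ/dI)·(I/Q) = 0.000957798 × (20307/127.919) = 0.152.

0.152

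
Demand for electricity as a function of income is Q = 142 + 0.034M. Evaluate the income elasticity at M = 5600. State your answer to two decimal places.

0.57

At M = 5600: Q = 332.400.
dQ/dM = 0.034.
η = (dQ/dM)·(M/Q) = 0.034 × (5600/332.400) = 0.57.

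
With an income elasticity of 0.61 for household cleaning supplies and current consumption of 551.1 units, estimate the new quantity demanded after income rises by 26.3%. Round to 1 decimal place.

%ΔQ ≈ η × %ΔI = 0.61 × 26.3% = 16.043%.
New Q ≈ 551.1 × (1 + 0.16043) = 639.5.

639.5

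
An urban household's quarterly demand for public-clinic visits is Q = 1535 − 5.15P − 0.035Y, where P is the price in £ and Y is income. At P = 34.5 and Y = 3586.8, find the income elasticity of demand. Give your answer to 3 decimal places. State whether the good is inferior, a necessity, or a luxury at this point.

-0.102 (inferior good)

At P = 34.5, Y = 3586.8: Q = 1231.787.
Holding P constant, ∂Q/∂Y = −0.035.
η_Y = (∂Q/∂Y)·(Y/Q) = -0.035 × (3586.8/1231.787) = -0.102.
Since η < 0, this is an inferior good.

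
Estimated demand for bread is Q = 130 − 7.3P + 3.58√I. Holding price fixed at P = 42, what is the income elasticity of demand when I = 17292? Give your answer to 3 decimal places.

0.800

At P = 42, I = 17292: Q = 294.167.
Holding P constant, ∂Q/∂I = 3.58/(2√I) = 0.0136123.
η_I = (∂Q/∂I)·(I/Q) = 0.0136123 × (17292/294.167) = 0.800.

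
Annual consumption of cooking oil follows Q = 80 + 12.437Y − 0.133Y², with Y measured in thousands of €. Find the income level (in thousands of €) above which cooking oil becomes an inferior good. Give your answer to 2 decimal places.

dQ/dY = 12.437 − 0.266Y.
The good is inferior where dQ/dY < 0. Setting dQ/dY = 0 gives Y = 12.437 / 0.266 = 46.76.

46.76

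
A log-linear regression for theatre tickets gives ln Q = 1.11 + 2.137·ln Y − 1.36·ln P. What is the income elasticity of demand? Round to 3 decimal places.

In a log-linear demand, the coefficient on ln Y is the income elasticity.
So η = 2.137.

2.137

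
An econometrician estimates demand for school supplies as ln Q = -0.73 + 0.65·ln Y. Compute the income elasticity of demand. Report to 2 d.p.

0.65

In a log-linear demand, the coefficient on ln Y is the income elasticity.
So η = 0.65.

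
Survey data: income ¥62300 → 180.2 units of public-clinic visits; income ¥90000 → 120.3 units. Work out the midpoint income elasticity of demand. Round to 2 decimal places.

ΔQ = 120.3 − 180.2 = -59.9; midpoint Q̄ = (180.2 + 120.3)/2 = 150.25.
ΔI = 90000 − 62300 = 27700; midpoint Ī = (62300 + 90000)/2 = 76150.
η = (ΔQ/Q̄) ÷ (ΔI/Ī) = (-59.9/150.25) ÷ (27700/76150) = -1.10.

-1.10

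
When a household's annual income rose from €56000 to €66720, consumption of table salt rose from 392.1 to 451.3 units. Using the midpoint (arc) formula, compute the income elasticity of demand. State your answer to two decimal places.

0.80

ΔQ = 451.3 − 392.1 = 59.2; midpoint Q̄ = (392.1 + 451.3)/2 = 421.7.
ΔI = 66720 − 56000 = 10720; midpoint Ī = (56000 + 66720)/2 = 61360.
η = (ΔQ/Q̄) ÷ (ΔI/Ī) = (59.2/421.7) ÷ (10720/61360) = 0.80.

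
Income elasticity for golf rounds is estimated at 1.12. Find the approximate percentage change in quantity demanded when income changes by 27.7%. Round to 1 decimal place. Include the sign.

31.0%

%ΔQ ≈ η × %ΔI = 1.12 × 27.7% = 31.0%.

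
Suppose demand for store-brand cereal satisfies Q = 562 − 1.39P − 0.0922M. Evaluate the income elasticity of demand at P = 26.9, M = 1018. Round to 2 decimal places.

At P = 26.9, M = 1018: Q = 430.749.
Holding P constant, ∂Q/∂M = −0.0922.
η_M = (∂Q/∂M)·(M/Q) = -0.0922 × (1018/430.749) = -0.22.

-0.22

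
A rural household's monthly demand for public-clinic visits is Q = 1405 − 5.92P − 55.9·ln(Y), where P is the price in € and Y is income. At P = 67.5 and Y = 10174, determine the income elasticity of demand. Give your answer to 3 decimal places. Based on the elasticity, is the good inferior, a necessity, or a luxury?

-0.114 (inferior good)

At P = 67.5, Y = 10174: Q = 489.578.
Holding P constant, ∂Q/∂Y = -55.9/Y = -0.0054944.
η_Y = (∂Q/∂Y)·(Y/Q) = -0.0054944 × (10174/489.578) = -0.114.
Since η < 0, this is an inferior good.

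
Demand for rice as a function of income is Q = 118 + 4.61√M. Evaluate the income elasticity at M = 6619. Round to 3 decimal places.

0.380

At M = 6619: Q = 493.057.
dQ/dM = 4.61/(2√M) = 0.0283318 at this income.
η = (dQ/dM)·(M/Q) = 0.0283318 × (6619/493.057) = 0.380.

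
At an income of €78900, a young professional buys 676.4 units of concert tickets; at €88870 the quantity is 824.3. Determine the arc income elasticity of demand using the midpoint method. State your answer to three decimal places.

ΔQ = 824.3 − 676.4 = 147.9; midpoint Q̄ = (676.4 + 824.3)/2 = 750.35.
ΔI = 88870 − 78900 = 9970; midpoint Ī = (78900 + 88870)/2 = 83885.
η = (ΔQ/Q̄) ÷ (ΔI/Ī) = (147.9/750.35) ÷ (9970/83885) = 1.658.

1.658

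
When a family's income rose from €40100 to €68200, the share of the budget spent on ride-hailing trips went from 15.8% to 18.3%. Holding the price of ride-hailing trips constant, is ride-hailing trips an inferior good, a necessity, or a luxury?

luxury

The budget share rises as income rises, so η > 1.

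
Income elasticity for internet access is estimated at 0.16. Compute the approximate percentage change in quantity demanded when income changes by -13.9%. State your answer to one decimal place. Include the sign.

-2.2%

%ΔQ ≈ η × %ΔI = 0.16 × (-13.9%) = -2.2%.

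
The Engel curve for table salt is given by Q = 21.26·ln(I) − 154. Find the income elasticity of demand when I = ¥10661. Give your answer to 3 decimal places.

0.492

At I = 10661: Q = 43.173.
dQ/dI = 21.26/I = 0.00199418 at this income.
η = (dQ/dI)·(I/Q) = 0.00199418 × (10661/43.173) = 0.492.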